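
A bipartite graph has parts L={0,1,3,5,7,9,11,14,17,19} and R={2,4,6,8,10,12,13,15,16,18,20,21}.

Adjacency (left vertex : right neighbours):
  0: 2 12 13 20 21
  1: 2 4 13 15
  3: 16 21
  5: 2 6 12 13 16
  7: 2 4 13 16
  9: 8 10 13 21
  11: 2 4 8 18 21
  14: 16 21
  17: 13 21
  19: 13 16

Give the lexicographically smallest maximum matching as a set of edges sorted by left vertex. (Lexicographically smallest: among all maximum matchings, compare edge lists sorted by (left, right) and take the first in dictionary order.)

Lex-smallest maximum matching: {(0,2), (1,15), (3,16), (5,6), (7,4), (9,8), (11,18), (14,21), (17,13)}

|M| = 9 (so the lex-smallest maximum matching has 9 edges)
process left vertices in ascending order; for each, take the smallest-labelled available neighbour that still permits 9 edges overall, or leave it unmatched if none does
lex-smallest matching: {0-2, 1-15, 3-16, 5-6, 7-4, 9-8, 11-18, 14-21, 17-13}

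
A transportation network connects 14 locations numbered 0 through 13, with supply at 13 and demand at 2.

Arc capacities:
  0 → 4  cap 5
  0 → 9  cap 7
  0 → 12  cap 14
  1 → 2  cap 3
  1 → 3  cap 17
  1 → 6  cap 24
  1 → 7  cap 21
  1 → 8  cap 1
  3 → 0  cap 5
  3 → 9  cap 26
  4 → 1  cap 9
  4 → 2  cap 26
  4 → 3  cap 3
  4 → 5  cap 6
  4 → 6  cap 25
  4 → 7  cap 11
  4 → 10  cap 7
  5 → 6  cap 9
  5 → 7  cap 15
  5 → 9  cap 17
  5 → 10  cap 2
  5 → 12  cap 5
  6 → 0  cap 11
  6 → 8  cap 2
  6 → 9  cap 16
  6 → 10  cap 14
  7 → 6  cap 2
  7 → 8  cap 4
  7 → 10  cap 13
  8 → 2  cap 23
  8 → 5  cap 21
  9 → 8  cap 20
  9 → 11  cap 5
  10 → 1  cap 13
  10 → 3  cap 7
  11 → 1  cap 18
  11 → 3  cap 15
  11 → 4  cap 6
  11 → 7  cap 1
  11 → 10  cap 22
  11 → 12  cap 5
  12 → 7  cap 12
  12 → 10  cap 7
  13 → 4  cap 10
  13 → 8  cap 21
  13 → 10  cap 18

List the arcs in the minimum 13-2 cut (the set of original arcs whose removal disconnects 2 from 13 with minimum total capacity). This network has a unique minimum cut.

Min-cut arcs: {(0,4), (1,2), (8,2), (9,11), (13,4)} (total capacity 46)

augment #1: 13→4→2 push 10
augment #2: 13→8→2 push 21
augment #3: 13→10→1→2 push 3
augment #4: 13→10→1→8→2 push 1
augment #5: 13→10→1→6→8→2 push 1
augment #6: 13→10→3→0→4→2 push 5
augment #7: 13→10→3→9→11→4→2 push 2
augment #8: 13→10→1→3→9→11→4→2 push 3
max flow = 46; residual-reachable set from 13 gives S-side
cut edges (S→T): {(0,4), (1,2), (8,2), (9,11), (13,4)} total cap 46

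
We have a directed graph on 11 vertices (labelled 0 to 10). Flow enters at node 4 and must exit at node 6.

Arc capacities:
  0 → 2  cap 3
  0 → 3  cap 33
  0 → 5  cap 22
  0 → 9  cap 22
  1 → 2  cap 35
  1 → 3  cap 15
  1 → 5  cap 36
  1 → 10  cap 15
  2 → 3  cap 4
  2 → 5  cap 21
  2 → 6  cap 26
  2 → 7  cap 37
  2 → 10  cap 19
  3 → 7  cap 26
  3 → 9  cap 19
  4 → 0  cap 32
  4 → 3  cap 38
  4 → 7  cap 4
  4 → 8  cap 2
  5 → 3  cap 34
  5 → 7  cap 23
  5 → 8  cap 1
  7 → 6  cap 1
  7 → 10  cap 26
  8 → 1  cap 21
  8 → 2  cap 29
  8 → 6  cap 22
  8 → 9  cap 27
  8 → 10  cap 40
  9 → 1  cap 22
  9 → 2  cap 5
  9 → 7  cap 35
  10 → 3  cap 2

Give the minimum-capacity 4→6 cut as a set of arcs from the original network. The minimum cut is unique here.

Min-cut arcs: {(2,6), (4,8), (5,8), (7,6)} (total capacity 30)

augment #1: 4→7→6 push 1
augment #2: 4→8→6 push 2
augment #3: 4→0→2→6 push 3
augment #4: 4→0→5→8→6 push 1
augment #5: 4→0→9→2→6 push 5
augment #6: 4→0→9→1→2→6 push 17
augment #7: 4→3→9→1→2→6 push 1
max flow = 30; residual-reachable set from 4 gives S-side
cut edges (S→T): {(2,6), (4,8), (5,8), (7,6)} total cap 30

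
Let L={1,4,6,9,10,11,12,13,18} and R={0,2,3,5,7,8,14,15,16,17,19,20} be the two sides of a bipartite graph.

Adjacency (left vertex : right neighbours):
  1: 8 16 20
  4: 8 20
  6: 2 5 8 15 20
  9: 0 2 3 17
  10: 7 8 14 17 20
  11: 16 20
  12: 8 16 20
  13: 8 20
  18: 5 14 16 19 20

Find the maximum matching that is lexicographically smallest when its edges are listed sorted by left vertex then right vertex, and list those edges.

|M| = 7 (so the lex-smallest maximum matching has 7 edges)
process left vertices in ascending order; for each, take the smallest-labelled available neighbour that still permits 7 edges overall, or leave it unmatched if none does
lex-smallest matching: {1-8, 4-20, 6-2, 9-0, 10-7, 11-16, 18-5}

Lex-smallest maximum matching: {(1,8), (4,20), (6,2), (9,0), (10,7), (11,16), (18,5)}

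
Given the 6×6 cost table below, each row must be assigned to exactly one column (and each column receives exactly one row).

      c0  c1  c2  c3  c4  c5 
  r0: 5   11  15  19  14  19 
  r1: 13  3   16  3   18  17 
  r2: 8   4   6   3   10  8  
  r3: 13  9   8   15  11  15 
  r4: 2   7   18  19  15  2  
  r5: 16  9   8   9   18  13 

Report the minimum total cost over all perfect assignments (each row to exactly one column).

Minimum assignment cost: 32

optimal assignment: row0→col0 (cost 5), row1→col1 (cost 3), row2→col3 (cost 3), row3→col4 (cost 11), row4→col5 (cost 2), row5→col2 (cost 8)
total = 5 + 3 + 3 + 11 + 2 + 8 = 32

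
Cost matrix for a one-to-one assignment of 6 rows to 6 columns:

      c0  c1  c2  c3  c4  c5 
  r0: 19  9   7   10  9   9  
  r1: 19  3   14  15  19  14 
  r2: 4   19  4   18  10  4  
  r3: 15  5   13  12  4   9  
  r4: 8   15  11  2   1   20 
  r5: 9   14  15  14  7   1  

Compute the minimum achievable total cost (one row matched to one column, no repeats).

Minimum assignment cost: 21

optimal assignment: row0→col2 (cost 7), row1→col1 (cost 3), row2→col0 (cost 4), row3→col4 (cost 4), row4→col3 (cost 2), row5→col5 (cost 1)
total = 7 + 3 + 4 + 4 + 2 + 1 = 21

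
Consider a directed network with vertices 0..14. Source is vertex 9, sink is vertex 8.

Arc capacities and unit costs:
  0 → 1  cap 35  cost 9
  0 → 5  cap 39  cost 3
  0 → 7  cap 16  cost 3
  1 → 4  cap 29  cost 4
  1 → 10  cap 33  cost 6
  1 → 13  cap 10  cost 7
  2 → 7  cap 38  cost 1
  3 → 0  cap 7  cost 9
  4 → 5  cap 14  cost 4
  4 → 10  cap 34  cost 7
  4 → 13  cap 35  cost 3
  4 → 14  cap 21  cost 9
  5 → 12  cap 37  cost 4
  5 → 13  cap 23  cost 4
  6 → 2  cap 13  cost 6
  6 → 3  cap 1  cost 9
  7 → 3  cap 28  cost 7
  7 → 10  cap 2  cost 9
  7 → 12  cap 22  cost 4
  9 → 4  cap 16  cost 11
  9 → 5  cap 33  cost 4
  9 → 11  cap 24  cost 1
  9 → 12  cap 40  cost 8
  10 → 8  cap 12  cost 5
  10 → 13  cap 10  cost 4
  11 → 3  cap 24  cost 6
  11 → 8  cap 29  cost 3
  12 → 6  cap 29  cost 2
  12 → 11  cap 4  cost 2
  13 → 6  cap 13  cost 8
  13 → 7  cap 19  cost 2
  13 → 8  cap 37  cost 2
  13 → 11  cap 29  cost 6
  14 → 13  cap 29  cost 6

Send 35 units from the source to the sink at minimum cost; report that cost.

Minimum cost for 35 units: 206

shortest-cost path #1: 9→11→8 push 24 @ unit cost 4 (adds 96)
shortest-cost path #2: 9→5→13→8 push 11 @ unit cost 10 (adds 110)
total cost = 206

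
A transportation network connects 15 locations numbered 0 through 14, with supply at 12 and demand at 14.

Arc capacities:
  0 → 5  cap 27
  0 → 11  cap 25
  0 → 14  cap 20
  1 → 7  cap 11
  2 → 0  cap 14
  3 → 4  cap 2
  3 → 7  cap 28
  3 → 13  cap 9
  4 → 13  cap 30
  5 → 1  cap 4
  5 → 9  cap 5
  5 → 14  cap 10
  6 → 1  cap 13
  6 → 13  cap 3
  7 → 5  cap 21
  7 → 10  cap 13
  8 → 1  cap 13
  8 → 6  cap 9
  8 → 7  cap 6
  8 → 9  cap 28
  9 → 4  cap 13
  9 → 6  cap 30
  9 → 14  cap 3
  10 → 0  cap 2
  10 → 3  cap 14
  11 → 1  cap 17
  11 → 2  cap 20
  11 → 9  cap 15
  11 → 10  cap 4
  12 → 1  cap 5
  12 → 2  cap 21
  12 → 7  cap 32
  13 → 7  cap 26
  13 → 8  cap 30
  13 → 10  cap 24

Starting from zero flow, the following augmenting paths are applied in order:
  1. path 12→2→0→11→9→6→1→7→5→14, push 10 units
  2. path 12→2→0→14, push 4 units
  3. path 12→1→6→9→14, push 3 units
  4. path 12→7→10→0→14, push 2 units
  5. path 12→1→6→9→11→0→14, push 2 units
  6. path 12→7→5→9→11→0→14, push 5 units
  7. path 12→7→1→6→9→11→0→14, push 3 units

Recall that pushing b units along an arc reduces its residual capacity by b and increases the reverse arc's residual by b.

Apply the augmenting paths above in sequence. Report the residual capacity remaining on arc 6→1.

Residual capacity of (6,1): 11

after path 1 (12→2→0→11→9→6→1→7→5→14, push 10): res(6,1)=3
after path 2 (12→2→0→14, push 4): res(6,1)=3
after path 3 (12→1→6→9→14, push 3): res(6,1)=6
after path 4 (12→7→10→0→14, push 2): res(6,1)=6
after path 5 (12→1→6→9→11→0→14, push 2): res(6,1)=8
after path 6 (12→7→5→9→11→0→14, push 5): res(6,1)=8
after path 7 (12→7→1→6→9→11→0→14, push 3): res(6,1)=11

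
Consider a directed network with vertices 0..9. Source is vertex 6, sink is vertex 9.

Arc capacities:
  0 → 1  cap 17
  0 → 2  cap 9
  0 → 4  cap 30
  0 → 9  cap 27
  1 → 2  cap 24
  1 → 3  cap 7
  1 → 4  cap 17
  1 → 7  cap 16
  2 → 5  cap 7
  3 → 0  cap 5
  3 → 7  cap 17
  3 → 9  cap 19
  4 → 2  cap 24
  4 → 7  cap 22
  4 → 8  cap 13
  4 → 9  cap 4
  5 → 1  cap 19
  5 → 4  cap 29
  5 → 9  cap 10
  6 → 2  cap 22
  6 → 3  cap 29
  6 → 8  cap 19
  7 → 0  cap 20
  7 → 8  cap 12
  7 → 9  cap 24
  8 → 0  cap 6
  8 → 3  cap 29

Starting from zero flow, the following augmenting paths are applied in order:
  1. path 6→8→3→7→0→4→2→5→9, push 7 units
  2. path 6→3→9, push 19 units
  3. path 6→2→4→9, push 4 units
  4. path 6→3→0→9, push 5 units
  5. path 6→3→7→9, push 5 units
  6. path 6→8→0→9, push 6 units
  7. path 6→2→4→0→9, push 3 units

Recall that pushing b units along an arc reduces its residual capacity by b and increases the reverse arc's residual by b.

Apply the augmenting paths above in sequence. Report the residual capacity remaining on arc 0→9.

after path 1 (6→8→3→7→0→4→2→5→9, push 7): res(0,9)=27
after path 2 (6→3→9, push 19): res(0,9)=27
after path 3 (6→2→4→9, push 4): res(0,9)=27
after path 4 (6→3→0→9, push 5): res(0,9)=22
after path 5 (6→3→7→9, push 5): res(0,9)=22
after path 6 (6→8→0→9, push 6): res(0,9)=16
after path 7 (6→2→4→0→9, push 3): res(0,9)=13

Residual capacity of (0,9): 13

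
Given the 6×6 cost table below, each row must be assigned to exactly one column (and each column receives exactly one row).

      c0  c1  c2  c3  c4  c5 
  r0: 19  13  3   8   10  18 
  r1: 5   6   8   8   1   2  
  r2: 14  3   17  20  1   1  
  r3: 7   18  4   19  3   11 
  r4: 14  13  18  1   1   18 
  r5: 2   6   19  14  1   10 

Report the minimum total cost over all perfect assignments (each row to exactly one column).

optimal assignment: row0→col2 (cost 3), row1→col5 (cost 2), row2→col1 (cost 3), row3→col4 (cost 3), row4→col3 (cost 1), row5→col0 (cost 2)
total = 3 + 2 + 3 + 3 + 1 + 2 = 14

Minimum assignment cost: 14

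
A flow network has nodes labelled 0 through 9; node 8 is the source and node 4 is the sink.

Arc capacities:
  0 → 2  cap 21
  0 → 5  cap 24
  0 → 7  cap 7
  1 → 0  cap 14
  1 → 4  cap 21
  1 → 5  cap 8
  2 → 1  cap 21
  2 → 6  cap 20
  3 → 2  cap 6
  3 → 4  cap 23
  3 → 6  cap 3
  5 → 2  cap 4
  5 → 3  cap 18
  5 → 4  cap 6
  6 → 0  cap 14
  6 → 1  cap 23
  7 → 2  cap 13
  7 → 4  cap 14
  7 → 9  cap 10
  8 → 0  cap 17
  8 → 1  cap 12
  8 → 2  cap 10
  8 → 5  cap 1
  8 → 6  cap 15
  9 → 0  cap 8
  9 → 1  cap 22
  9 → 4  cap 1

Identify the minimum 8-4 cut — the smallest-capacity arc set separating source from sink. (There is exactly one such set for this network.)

augment #1: 8→1→4 push 12
augment #2: 8→5→4 push 1
augment #3: 8→0→5→4 push 5
augment #4: 8→0→7→4 push 7
augment #5: 8→2→1→4 push 9
augment #6: 8→0→5→3→4 push 5
augment #7: 8→2→1→5→3→4 push 1
augment #8: 8→6→0→5→3→4 push 12
max flow = 52; residual-reachable set from 8 gives S-side
cut edges (S→T): {(0,7), (1,4), (5,3), (5,4)} total cap 52

Min-cut arcs: {(0,7), (1,4), (5,3), (5,4)} (total capacity 52)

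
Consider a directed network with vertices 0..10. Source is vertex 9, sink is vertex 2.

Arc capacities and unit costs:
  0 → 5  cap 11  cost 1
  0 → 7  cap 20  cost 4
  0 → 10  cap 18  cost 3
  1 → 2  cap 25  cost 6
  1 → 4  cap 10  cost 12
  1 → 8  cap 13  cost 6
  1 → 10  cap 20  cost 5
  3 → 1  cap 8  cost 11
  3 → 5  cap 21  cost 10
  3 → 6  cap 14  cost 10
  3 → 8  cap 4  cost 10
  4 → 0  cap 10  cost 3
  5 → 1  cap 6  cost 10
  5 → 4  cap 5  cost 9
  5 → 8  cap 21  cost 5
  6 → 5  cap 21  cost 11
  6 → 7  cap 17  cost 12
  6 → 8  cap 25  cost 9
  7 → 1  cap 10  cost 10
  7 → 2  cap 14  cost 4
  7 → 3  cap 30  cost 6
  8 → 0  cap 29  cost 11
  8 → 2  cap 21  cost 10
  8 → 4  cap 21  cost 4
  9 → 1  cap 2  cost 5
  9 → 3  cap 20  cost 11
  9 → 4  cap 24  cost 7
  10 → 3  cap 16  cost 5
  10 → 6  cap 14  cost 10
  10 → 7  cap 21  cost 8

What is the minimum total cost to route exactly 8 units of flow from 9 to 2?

shortest-cost path #1: 9→1→2 push 2 @ unit cost 11 (adds 22)
shortest-cost path #2: 9→4→0→7→2 push 6 @ unit cost 18 (adds 108)
total cost = 130

Minimum cost for 8 units: 130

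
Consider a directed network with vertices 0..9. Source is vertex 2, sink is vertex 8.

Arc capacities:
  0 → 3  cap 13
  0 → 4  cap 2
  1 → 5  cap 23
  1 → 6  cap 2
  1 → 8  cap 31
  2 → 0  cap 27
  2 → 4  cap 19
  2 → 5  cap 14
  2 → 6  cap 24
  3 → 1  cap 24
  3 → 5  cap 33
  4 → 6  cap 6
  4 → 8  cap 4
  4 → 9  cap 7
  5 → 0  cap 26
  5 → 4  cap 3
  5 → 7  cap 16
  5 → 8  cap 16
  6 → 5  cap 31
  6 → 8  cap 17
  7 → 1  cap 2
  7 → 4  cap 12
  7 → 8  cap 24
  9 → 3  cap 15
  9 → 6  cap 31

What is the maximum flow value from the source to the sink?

augment #1: 2→4→8 bottleneck 4, total now 4
augment #2: 2→5→8 bottleneck 14, total now 18
augment #3: 2→6→8 bottleneck 17, total now 35
augment #4: 2→6→5→8 bottleneck 2, total now 37
augment #5: 2→0→3→1→8 bottleneck 13, total now 50
augment #6: 2→6→5→7→8 bottleneck 5, total now 55
augment #7: 2→4→6→5→7→8 bottleneck 6, total now 61
augment #8: 2→4→9→3→1→8 bottleneck 7, total now 68

Maximum flow value: 68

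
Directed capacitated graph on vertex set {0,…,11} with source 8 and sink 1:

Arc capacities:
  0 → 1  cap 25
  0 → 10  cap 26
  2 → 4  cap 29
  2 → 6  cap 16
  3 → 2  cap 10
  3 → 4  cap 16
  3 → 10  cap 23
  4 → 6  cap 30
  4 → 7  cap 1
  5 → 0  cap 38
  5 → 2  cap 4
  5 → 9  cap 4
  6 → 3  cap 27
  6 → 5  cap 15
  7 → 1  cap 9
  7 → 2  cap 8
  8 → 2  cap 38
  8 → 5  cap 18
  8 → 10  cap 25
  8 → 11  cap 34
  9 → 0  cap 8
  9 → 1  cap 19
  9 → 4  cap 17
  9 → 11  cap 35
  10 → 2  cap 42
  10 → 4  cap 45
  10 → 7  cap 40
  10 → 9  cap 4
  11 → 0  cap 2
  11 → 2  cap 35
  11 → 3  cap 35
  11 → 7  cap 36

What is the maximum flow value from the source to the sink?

augment #1: 8→5→0→1 bottleneck 18, total now 18
augment #2: 8→10→7→1 bottleneck 9, total now 27
augment #3: 8→10→9→1 bottleneck 4, total now 31
augment #4: 8→11→0→1 bottleneck 2, total now 33
augment #5: 8→2→6→5→0→1 bottleneck 5, total now 38
augment #6: 8→2→6→5→9→1 bottleneck 4, total now 42

Maximum flow value: 42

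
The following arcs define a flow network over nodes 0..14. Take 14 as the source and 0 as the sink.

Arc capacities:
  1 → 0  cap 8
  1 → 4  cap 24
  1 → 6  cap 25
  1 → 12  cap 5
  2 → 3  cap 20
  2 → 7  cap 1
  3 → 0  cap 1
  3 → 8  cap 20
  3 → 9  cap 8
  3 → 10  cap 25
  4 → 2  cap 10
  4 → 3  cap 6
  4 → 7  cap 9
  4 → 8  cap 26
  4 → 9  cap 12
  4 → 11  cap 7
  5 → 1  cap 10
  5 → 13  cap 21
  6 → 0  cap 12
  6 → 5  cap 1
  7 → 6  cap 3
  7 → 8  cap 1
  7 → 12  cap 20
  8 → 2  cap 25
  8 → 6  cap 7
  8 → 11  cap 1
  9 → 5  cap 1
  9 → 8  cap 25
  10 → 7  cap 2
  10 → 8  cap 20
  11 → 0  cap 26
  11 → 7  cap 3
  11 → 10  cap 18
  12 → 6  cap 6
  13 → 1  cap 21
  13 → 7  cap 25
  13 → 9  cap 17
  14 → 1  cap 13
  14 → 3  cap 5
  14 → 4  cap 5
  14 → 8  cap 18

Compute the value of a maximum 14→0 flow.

augment #1: 14→1→0 bottleneck 8, total now 8
augment #2: 14→3→0 bottleneck 1, total now 9
augment #3: 14→1→6→0 bottleneck 5, total now 14
augment #4: 14→4→11→0 bottleneck 5, total now 19
augment #5: 14→8→6→0 bottleneck 7, total now 26
augment #6: 14→8→11→0 bottleneck 1, total now 27
augment #7: 14→3→9→5→1→4→11→0 bottleneck 1, total now 28
augment #8: 14→3→10→7→6→1→4→11→0 bottleneck 1, total now 29

Maximum flow value: 29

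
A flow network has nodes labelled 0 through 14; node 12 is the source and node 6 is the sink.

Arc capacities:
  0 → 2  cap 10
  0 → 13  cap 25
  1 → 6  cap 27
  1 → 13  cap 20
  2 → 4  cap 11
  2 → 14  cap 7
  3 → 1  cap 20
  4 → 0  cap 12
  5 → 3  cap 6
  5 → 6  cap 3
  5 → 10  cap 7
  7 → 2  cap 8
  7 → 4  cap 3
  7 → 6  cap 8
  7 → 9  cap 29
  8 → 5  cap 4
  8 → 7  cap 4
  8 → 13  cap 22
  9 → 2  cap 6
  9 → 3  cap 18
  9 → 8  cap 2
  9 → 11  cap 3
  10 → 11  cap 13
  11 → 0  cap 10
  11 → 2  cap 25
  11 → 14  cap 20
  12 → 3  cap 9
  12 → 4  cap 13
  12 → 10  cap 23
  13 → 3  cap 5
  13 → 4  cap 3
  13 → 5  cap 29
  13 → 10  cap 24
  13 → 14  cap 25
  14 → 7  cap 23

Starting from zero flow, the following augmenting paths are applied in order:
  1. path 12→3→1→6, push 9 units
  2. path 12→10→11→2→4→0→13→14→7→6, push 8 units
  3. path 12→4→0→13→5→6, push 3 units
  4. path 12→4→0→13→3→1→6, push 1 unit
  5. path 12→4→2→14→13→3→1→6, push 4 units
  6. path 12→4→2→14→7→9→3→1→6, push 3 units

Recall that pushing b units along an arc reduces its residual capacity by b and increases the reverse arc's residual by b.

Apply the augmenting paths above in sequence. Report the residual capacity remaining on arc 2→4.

Residual capacity of (2,4): 10

after path 1 (12→3→1→6, push 9): res(2,4)=11
after path 2 (12→10→11→2→4→0→13→14→7→6, push 8): res(2,4)=3
after path 3 (12→4→0→13→5→6, push 3): res(2,4)=3
after path 4 (12→4→0→13→3→1→6, push 1): res(2,4)=3
after path 5 (12→4→2→14→13→3→1→6, push 4): res(2,4)=7
after path 6 (12→4→2→14→7→9→3→1→6, push 3): res(2,4)=10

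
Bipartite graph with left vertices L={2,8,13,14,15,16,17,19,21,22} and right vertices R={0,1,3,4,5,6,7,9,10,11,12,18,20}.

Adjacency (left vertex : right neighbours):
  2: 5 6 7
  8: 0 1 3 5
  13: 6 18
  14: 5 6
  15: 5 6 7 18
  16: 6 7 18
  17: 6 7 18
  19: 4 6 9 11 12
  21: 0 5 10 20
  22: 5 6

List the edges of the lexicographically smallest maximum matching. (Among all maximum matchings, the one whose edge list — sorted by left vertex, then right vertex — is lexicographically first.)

Lex-smallest maximum matching: {(2,5), (8,0), (13,6), (15,7), (16,18), (19,4), (21,10)}

|M| = 7 (so the lex-smallest maximum matching has 7 edges)
process left vertices in ascending order; for each, take the smallest-labelled available neighbour that still permits 7 edges overall, or leave it unmatched if none does
lex-smallest matching: {2-5, 8-0, 13-6, 15-7, 16-18, 19-4, 21-10}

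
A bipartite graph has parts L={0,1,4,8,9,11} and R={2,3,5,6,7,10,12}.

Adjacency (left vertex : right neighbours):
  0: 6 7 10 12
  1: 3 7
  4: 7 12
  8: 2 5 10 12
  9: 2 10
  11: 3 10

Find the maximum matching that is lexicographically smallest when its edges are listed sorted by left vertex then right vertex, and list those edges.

|M| = 6 (so the lex-smallest maximum matching has 6 edges)
process left vertices in ascending order; for each, take the smallest-labelled available neighbour that still permits 6 edges overall, or leave it unmatched if none does
lex-smallest matching: {0-6, 1-3, 4-7, 8-5, 9-2, 11-10}

Lex-smallest maximum matching: {(0,6), (1,3), (4,7), (8,5), (9,2), (11,10)}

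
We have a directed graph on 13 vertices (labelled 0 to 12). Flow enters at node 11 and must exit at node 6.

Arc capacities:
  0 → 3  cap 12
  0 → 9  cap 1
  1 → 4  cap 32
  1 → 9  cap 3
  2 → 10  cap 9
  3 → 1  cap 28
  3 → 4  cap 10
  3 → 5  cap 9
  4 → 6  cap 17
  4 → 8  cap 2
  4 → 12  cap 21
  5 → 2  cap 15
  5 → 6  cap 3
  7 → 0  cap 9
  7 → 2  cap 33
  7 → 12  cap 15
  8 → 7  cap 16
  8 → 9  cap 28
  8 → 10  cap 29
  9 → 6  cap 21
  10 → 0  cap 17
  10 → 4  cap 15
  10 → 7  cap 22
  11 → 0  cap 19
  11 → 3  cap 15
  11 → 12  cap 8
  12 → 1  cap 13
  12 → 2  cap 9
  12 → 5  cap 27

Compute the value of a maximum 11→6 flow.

augment #1: 11→0→9→6 bottleneck 1, total now 1
augment #2: 11→3→4→6 bottleneck 10, total now 11
augment #3: 11→3→5→6 bottleneck 3, total now 14
augment #4: 11→3→1→4→6 bottleneck 2, total now 16
augment #5: 11→12→1→4→6 bottleneck 5, total now 21
augment #6: 11→12→1→9→6 bottleneck 3, total now 24
augment #7: 11→0→3→1→4→8→9→6 bottleneck 2, total now 26

Maximum flow value: 26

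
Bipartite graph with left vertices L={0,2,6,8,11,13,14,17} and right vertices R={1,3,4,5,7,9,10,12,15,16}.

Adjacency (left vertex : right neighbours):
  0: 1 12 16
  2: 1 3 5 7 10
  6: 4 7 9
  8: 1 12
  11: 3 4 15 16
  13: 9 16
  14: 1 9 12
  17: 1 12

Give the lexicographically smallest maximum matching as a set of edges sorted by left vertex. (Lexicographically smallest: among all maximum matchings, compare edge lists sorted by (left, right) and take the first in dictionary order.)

|M| = 7 (so the lex-smallest maximum matching has 7 edges)
process left vertices in ascending order; for each, take the smallest-labelled available neighbour that still permits 7 edges overall, or leave it unmatched if none does
lex-smallest matching: {0-1, 2-3, 6-4, 8-12, 11-15, 13-16, 14-9}

Lex-smallest maximum matching: {(0,1), (2,3), (6,4), (8,12), (11,15), (13,16), (14,9)}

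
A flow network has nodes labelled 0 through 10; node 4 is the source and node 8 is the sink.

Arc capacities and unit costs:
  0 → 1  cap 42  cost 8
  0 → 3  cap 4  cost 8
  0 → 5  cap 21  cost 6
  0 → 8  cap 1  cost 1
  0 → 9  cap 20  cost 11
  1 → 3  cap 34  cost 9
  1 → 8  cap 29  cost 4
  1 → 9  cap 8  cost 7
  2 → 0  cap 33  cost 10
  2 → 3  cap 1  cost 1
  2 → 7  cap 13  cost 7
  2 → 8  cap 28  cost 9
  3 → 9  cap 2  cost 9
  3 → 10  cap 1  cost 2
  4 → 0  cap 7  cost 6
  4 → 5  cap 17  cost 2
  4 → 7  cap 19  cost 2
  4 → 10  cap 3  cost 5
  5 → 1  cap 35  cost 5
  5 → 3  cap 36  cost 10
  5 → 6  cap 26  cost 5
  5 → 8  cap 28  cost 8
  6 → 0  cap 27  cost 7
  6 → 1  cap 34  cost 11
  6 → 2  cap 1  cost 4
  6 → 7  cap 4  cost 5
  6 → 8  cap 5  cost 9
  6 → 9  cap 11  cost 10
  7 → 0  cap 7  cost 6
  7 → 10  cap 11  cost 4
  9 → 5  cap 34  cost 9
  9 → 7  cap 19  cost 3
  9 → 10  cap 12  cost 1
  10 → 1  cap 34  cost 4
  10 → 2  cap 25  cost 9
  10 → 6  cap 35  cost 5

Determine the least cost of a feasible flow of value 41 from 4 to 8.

Minimum cost for 41 units: 538

shortest-cost path #1: 4→0→8 push 1 @ unit cost 7 (adds 7)
shortest-cost path #2: 4→5→8 push 17 @ unit cost 10 (adds 170)
shortest-cost path #3: 4→10→1→8 push 3 @ unit cost 13 (adds 39)
shortest-cost path #4: 4→7→10→1→8 push 11 @ unit cost 14 (adds 154)
shortest-cost path #5: 4→0→1→8 push 6 @ unit cost 18 (adds 108)
shortest-cost path #6: 4→7→0→1→8 push 3 @ unit cost 20 (adds 60)
total cost = 538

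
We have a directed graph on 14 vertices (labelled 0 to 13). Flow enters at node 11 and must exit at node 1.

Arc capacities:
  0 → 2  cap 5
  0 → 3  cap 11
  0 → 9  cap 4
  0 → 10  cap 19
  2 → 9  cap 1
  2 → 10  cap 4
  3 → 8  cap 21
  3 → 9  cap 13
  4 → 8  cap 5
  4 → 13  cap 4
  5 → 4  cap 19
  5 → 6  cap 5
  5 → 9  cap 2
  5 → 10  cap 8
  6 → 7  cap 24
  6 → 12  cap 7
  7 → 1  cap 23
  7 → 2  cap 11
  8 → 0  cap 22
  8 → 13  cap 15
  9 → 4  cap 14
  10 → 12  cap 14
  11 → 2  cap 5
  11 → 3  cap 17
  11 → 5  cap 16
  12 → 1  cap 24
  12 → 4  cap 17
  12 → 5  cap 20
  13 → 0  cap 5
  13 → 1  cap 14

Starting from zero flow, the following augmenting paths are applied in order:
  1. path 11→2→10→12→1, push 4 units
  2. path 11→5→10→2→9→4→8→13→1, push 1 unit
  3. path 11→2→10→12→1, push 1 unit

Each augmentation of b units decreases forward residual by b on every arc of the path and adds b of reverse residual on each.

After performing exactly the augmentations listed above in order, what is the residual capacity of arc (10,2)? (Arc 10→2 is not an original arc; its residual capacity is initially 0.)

after path 1 (11→2→10→12→1, push 4): res(10,2)=4
after path 2 (11→5→10→2→9→4→8→13→1, push 1): res(10,2)=3
after path 3 (11→2→10→12→1, push 1): res(10,2)=4

Residual capacity of (10,2): 4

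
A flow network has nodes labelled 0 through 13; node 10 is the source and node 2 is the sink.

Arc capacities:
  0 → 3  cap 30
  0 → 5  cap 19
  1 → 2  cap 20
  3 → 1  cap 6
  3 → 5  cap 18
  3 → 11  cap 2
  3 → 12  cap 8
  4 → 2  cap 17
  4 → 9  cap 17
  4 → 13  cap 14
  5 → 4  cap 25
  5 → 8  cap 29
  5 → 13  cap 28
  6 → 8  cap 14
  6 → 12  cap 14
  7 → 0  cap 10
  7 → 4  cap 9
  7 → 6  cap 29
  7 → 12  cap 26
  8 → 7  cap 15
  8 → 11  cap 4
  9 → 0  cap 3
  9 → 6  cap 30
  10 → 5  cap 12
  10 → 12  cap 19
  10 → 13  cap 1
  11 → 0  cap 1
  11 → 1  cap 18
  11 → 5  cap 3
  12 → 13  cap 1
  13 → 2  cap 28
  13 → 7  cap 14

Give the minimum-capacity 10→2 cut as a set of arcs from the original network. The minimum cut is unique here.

Min-cut arcs: {(10,5), (10,13), (12,13)} (total capacity 14)

augment #1: 10→13→2 push 1
augment #2: 10→5→4→2 push 12
augment #3: 10→12→13→2 push 1
max flow = 14; residual-reachable set from 10 gives S-side
cut edges (S→T): {(10,5), (10,13), (12,13)} total cap 14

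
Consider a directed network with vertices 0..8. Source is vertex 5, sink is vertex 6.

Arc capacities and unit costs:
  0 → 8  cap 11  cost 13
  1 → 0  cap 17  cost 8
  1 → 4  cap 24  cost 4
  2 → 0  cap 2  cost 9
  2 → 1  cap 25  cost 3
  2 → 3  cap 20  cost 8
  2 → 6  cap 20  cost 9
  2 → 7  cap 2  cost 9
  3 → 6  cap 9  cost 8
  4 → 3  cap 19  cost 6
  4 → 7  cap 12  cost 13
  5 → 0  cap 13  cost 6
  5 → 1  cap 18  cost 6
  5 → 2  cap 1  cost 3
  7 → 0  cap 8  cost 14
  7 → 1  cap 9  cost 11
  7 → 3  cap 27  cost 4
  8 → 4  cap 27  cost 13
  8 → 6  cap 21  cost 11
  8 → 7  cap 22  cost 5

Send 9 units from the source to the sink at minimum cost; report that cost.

Minimum cost for 9 units: 204

shortest-cost path #1: 5→2→6 push 1 @ unit cost 12 (adds 12)
shortest-cost path #2: 5→1→4→3→6 push 8 @ unit cost 24 (adds 192)
total cost = 204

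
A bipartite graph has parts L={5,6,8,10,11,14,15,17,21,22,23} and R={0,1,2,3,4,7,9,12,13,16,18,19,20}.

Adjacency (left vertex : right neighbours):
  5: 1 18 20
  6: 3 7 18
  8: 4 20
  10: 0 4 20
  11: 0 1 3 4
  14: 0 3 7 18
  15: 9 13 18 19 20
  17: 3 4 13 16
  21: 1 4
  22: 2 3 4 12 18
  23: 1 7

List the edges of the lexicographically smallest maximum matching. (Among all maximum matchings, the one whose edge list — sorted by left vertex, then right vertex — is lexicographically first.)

Lex-smallest maximum matching: {(5,1), (6,3), (8,4), (10,20), (11,0), (14,18), (15,9), (17,13), (22,2), (23,7)}

|M| = 10 (so the lex-smallest maximum matching has 10 edges)
process left vertices in ascending order; for each, take the smallest-labelled available neighbour that still permits 10 edges overall, or leave it unmatched if none does
lex-smallest matching: {5-1, 6-3, 8-4, 10-20, 11-0, 14-18, 15-9, 17-13, 22-2, 23-7}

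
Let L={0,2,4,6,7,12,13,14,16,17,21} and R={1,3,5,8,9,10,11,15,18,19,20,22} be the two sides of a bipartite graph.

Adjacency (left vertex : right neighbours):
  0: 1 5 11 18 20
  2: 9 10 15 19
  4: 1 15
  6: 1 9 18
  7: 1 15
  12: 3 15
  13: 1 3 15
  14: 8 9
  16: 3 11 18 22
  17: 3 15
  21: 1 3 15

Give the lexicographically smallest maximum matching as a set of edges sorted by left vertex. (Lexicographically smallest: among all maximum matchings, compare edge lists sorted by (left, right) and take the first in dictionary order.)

Lex-smallest maximum matching: {(0,5), (2,9), (4,1), (6,18), (7,15), (12,3), (14,8), (16,11)}

|M| = 8 (so the lex-smallest maximum matching has 8 edges)
process left vertices in ascending order; for each, take the smallest-labelled available neighbour that still permits 8 edges overall, or leave it unmatched if none does
lex-smallest matching: {0-5, 2-9, 4-1, 6-18, 7-15, 12-3, 14-8, 16-11}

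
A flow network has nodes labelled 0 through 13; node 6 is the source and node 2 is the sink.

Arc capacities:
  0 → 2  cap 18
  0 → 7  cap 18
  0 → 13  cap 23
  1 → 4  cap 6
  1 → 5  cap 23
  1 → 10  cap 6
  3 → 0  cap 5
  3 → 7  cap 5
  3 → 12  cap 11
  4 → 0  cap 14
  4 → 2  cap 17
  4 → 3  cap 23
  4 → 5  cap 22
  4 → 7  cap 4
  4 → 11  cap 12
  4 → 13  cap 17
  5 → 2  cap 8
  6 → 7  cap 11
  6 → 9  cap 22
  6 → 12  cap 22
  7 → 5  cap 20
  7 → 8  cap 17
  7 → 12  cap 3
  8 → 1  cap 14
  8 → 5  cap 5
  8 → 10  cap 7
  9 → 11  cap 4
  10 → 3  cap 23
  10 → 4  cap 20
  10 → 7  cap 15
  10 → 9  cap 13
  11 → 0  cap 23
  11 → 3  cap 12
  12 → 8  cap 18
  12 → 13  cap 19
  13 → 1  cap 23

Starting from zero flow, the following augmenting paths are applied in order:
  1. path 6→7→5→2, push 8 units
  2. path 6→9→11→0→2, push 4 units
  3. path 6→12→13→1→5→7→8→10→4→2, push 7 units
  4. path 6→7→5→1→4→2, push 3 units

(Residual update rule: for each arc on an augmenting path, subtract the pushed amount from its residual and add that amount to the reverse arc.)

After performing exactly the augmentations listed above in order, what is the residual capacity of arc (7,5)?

Residual capacity of (7,5): 16

after path 1 (6→7→5→2, push 8): res(7,5)=12
after path 2 (6→9→11→0→2, push 4): res(7,5)=12
after path 3 (6→12→13→1→5→7→8→10→4→2, push 7): res(7,5)=19
after path 4 (6→7→5→1→4→2, push 3): res(7,5)=16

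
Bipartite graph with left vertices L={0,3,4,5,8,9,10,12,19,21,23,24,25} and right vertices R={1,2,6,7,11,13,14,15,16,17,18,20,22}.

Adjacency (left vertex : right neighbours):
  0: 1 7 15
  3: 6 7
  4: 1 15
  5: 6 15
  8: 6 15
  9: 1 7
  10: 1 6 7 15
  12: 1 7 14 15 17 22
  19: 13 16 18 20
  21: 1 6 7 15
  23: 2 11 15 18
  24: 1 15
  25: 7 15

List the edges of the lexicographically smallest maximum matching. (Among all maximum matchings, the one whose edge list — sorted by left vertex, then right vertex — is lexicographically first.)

|M| = 7 (so the lex-smallest maximum matching has 7 edges)
process left vertices in ascending order; for each, take the smallest-labelled available neighbour that still permits 7 edges overall, or leave it unmatched if none does
lex-smallest matching: {0-1, 3-6, 4-15, 9-7, 12-14, 19-13, 23-2}

Lex-smallest maximum matching: {(0,1), (3,6), (4,15), (9,7), (12,14), (19,13), (23,2)}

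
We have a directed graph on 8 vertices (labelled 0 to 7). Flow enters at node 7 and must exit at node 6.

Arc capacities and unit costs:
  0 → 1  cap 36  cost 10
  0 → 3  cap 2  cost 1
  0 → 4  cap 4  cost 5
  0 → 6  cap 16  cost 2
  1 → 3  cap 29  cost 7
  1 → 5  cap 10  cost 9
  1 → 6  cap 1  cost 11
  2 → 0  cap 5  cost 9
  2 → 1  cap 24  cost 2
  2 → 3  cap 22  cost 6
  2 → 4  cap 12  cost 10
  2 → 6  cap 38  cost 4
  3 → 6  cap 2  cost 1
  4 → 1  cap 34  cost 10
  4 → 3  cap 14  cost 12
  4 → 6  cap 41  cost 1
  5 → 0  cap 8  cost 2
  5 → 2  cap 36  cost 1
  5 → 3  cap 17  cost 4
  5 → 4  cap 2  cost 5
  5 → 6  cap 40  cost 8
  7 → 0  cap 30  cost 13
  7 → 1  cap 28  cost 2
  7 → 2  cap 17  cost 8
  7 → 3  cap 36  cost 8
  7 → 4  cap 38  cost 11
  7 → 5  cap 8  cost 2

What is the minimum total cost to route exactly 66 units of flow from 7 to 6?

Minimum cost for 66 units: 739

shortest-cost path #1: 7→5→0→6 push 8 @ unit cost 6 (adds 48)
shortest-cost path #2: 7→3→6 push 2 @ unit cost 9 (adds 18)
shortest-cost path #3: 7→2→6 push 17 @ unit cost 12 (adds 204)
shortest-cost path #4: 7→4→6 push 38 @ unit cost 12 (adds 456)
shortest-cost path #5: 7→1→6 push 1 @ unit cost 13 (adds 13)
total cost = 739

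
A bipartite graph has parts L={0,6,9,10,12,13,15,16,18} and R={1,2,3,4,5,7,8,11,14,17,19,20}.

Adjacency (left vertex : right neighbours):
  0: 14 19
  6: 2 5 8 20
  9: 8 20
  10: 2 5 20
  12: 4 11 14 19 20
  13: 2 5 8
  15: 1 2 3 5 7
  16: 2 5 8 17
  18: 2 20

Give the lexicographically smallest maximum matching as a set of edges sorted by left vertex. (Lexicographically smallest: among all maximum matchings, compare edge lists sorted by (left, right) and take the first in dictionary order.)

Lex-smallest maximum matching: {(0,14), (6,2), (9,8), (10,5), (12,4), (15,1), (16,17), (18,20)}

|M| = 8 (so the lex-smallest maximum matching has 8 edges)
process left vertices in ascending order; for each, take the smallest-labelled available neighbour that still permits 8 edges overall, or leave it unmatched if none does
lex-smallest matching: {0-14, 6-2, 9-8, 10-5, 12-4, 15-1, 16-17, 18-20}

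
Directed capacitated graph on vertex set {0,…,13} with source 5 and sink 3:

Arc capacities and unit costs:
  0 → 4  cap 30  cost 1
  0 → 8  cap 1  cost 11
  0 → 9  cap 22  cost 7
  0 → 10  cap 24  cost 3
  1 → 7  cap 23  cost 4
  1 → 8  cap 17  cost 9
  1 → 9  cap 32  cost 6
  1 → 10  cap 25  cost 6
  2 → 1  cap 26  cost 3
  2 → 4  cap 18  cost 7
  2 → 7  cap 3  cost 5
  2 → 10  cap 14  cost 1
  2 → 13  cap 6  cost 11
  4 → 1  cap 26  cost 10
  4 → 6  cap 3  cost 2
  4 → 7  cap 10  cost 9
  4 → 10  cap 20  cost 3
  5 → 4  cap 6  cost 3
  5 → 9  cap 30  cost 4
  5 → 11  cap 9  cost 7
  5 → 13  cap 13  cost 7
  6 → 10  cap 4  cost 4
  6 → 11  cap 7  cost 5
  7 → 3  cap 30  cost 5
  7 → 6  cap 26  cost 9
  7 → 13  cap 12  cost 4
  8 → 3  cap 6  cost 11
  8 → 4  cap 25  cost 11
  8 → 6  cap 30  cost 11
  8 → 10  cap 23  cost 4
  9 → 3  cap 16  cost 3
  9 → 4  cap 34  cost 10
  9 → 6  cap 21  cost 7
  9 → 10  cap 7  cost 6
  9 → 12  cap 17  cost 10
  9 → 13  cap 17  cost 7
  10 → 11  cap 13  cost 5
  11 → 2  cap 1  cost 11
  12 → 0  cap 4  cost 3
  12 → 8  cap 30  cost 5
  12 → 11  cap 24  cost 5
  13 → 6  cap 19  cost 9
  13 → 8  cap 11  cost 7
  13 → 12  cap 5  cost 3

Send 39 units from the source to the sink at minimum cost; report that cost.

shortest-cost path #1: 5→9→3 push 16 @ unit cost 7 (adds 112)
shortest-cost path #2: 5→4→7→3 push 6 @ unit cost 17 (adds 102)
shortest-cost path #3: 5→13→8→3 push 6 @ unit cost 25 (adds 150)
shortest-cost path #4: 5→11→2→7→3 push 1 @ unit cost 28 (adds 28)
shortest-cost path #5: 5→9→4→7→3 push 4 @ unit cost 28 (adds 112)
shortest-cost path #6: 5→9→4→1→7→3 push 6 @ unit cost 33 (adds 198)
total cost = 702

Minimum cost for 39 units: 702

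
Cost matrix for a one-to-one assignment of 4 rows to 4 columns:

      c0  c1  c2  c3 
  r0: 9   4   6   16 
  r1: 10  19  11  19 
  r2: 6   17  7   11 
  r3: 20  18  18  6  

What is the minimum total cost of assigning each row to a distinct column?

one of 2 optimal assignments: row0→col1 (cost 4), row1→col0 (cost 10), row2→col2 (cost 7), row3→col3 (cost 6)
total = 4 + 10 + 7 + 6 = 27

Minimum assignment cost: 27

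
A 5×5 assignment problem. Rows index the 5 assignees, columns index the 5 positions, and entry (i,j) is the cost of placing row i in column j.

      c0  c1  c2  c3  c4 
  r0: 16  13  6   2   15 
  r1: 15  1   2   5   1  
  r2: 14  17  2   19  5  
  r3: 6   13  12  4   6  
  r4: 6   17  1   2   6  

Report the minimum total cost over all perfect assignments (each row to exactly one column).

optimal assignment: row0→col3 (cost 2), row1→col1 (cost 1), row2→col4 (cost 5), row3→col0 (cost 6), row4→col2 (cost 1)
total = 2 + 1 + 5 + 6 + 1 = 15

Minimum assignment cost: 15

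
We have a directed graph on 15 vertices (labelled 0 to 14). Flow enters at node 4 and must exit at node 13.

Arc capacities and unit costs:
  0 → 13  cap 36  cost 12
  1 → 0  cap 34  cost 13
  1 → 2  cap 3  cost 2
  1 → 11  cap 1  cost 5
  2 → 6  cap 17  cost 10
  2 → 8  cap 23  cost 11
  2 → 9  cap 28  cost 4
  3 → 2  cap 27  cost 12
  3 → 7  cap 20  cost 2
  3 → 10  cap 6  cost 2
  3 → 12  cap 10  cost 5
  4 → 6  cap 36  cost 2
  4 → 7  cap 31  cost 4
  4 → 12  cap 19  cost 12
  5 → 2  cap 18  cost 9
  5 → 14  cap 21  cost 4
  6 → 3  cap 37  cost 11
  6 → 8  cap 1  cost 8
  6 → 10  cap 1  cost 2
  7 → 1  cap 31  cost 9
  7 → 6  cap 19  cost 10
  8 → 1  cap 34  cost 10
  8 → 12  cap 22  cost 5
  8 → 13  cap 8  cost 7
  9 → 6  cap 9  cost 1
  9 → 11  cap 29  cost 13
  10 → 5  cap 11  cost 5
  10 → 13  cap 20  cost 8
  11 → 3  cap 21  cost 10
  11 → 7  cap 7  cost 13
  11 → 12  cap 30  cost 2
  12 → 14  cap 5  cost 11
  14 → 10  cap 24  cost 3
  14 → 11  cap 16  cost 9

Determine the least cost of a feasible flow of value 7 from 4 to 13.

shortest-cost path #1: 4→6→10→13 push 1 @ unit cost 12 (adds 12)
shortest-cost path #2: 4→6→8→13 push 1 @ unit cost 17 (adds 17)
shortest-cost path #3: 4→6→3→10→13 push 5 @ unit cost 23 (adds 115)
total cost = 144

Minimum cost for 7 units: 144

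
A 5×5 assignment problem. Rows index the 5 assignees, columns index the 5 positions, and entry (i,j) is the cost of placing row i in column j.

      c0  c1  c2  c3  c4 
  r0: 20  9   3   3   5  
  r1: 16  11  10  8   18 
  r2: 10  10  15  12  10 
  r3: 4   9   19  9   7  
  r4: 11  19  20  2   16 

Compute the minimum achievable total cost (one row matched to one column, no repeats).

Minimum assignment cost: 30

optimal assignment: row0→col2 (cost 3), row1→col1 (cost 11), row2→col4 (cost 10), row3→col0 (cost 4), row4→col3 (cost 2)
total = 3 + 11 + 10 + 4 + 2 = 30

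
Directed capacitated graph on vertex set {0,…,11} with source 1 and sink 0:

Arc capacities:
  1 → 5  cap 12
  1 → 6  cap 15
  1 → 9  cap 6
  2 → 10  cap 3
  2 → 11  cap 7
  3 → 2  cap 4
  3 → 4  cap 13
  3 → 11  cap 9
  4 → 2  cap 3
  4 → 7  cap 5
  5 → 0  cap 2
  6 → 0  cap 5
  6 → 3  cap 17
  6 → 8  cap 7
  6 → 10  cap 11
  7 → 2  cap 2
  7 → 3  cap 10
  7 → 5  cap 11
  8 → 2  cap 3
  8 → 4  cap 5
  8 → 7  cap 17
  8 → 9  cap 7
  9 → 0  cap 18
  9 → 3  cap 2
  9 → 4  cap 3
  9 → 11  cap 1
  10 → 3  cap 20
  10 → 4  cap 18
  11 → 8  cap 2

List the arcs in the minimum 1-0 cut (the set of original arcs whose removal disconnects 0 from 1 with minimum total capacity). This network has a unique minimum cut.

Min-cut arcs: {(1,9), (5,0), (6,0), (8,9)} (total capacity 20)

augment #1: 1→5→0 push 2
augment #2: 1→6→0 push 5
augment #3: 1→9→0 push 6
augment #4: 1→6→8→9→0 push 7
max flow = 20; residual-reachable set from 1 gives S-side
cut edges (S→T): {(1,9), (5,0), (6,0), (8,9)} total cap 20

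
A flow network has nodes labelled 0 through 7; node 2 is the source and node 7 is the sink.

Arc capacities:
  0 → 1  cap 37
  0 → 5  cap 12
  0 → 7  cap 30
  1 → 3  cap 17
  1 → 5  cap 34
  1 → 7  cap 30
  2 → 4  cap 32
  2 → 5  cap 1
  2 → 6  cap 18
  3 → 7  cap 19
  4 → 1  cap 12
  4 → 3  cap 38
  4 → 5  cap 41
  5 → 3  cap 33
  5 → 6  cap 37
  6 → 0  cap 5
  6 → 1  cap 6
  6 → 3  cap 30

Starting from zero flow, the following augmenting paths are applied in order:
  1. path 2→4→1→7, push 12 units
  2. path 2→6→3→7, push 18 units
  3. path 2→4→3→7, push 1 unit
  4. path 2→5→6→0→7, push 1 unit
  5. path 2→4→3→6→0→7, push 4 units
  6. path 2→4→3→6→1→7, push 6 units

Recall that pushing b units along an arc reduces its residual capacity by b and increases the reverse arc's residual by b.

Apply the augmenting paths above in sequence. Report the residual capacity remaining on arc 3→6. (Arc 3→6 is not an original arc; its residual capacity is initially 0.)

Residual capacity of (3,6): 8

after path 1 (2→4→1→7, push 12): res(3,6)=0
after path 2 (2→6→3→7, push 18): res(3,6)=18
after path 3 (2→4→3→7, push 1): res(3,6)=18
after path 4 (2→5→6→0→7, push 1): res(3,6)=18
after path 5 (2→4→3→6→0→7, push 4): res(3,6)=14
after path 6 (2→4→3→6→1→7, push 6): res(3,6)=8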